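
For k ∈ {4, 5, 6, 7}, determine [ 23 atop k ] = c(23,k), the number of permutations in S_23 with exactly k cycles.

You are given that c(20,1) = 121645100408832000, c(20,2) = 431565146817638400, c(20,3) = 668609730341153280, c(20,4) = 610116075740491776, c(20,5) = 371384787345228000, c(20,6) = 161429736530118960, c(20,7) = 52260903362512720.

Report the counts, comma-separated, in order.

6548684852703068697600, 4280722865357147142912, 2021687376910682741568, 720308216440924653696

r21: T_21,2=20×431565146817638400+121645100408832000=8752948036761600000; T_21,3=20×668609730341153280+431565146817638400=13803759753640704000; T_21,4=20×610116075740491776+668609730341153280=12870931245150988800; T_21,5=20×371384787345228000+610116075740491776=8037811822645051776; T_21,6=20×161429736530118960+371384787345228000=3599979517947607200; T_21,7=20×52260903362512720+161429736530118960=1206647803780373360
r22: T_22,3=21×13803759753640704000+8752948036761600000=298631902863216384000; T_22,4=21×12870931245150988800+13803759753640704000=284093315901811468800; T_22,5=21×8037811822645051776+12870931245150988800=181664979520697076096; T_22,6=21×3599979517947607200+8037811822645051776=83637381699544802976; T_22,7=21×1206647803780373360+3599979517947607200=28939583397335447760
r23: T_23,4=22×284093315901811468800+298631902863216384000=6548684852703068697600; T_23,5=22×181664979520697076096+284093315901811468800=4280722865357147142912; T_23,6=22×83637381699544802976+181664979520697076096=2021687376910682741568; T_23,7=22×28939583397335447760+83637381699544802976=720308216440924653696
Read c(23,4) = 6548684852703068697600, c(23,5) = 4280722865357147142912, c(23,6) = 2021687376910682741568, c(23,7) = 720308216440924653696.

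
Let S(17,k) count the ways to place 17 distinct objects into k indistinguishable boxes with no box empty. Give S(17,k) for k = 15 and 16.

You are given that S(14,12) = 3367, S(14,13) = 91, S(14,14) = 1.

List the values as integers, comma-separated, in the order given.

@15  (15,13):91·13+3367→4550, (15,14):1·14+91→105, (15,15):0·15+1→1
@16  (16,14):105·14+4550→6020, (16,15):1·15+105→120, (16,16):0·16+1→1
@17  (17,15):120·15+6020→7820, (17,16):1·16+120→136
Read S(17,15) = 7820, S(17,16) = 136.

7820, 136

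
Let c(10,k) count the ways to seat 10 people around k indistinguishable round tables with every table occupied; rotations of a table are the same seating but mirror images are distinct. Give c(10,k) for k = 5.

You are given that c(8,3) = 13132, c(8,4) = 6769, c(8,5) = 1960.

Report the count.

[9] T[9,4]:8*6769+13132=67284 · T[9,5]:8*1960+6769=22449
[10] T[10,5]:9*22449+67284=269325
Read c(10,5) = 269325.

269325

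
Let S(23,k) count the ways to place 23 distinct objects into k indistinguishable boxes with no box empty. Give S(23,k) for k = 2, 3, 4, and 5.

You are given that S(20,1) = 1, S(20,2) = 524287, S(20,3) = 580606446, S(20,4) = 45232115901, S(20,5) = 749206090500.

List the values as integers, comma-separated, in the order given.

4194303, 15686335501, 2916342574750, 96416888184100

row 21: T[21][1]=1·1+0=1  T[21][2]=2·524287+1=1048575  T[21][3]=3·580606446+524287=1742343625  T[21][4]=4·45232115901+580606446=181509070050  T[21][5]=5·749206090500+45232115901=3791262568401
row 22: T[22][1]=1·1+0=1  T[22][2]=2·1048575+1=2097151  T[22][3]=3·1742343625+1048575=5228079450  T[22][4]=4·181509070050+1742343625=727778623825  T[22][5]=5·3791262568401+181509070050=19137821912055
row 23: T[23][2]=2·2097151+1=4194303  T[23][3]=3·5228079450+2097151=15686335501  T[23][4]=4·727778623825+5228079450=2916342574750  T[23][5]=5·19137821912055+727778623825=96416888184100
Read S(23,2) = 4194303, S(23,3) = 15686335501, S(23,4) = 2916342574750, S(23,5) = 96416888184100.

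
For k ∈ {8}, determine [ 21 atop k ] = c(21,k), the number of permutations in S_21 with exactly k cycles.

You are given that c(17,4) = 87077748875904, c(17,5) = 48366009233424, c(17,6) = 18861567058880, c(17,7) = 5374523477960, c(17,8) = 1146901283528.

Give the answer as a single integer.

311333643161390640

i=18: T(18,5)=87077748875904+17·48366009233424=909299905844112 | T(18,6)=48366009233424+17·18861567058880=369012649234384 | T(18,7)=18861567058880+17·5374523477960=110228466184200 | T(18,8)=5374523477960+17·1146901283528=24871845297936
i=19: T(19,6)=909299905844112+18·369012649234384=7551527592063024 | T(19,7)=369012649234384+18·110228466184200=2353125040549984 | T(19,8)=110228466184200+18·24871845297936=557921681547048
i=20: T(20,7)=7551527592063024+19·2353125040549984=52260903362512720 | T(20,8)=2353125040549984+19·557921681547048=12953636989943896
i=21: T(21,8)=52260903362512720+20·12953636989943896=311333643161390640
Read c(21,8) = 311333643161390640.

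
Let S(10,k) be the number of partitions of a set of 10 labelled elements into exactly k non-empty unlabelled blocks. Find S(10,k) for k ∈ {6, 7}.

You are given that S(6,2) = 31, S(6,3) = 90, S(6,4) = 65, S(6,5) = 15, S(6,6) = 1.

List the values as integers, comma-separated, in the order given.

r7: T_7,3=3×90+31=301; T_7,4=4×65+90=350; T_7,5=5×15+65=140; T_7,6=6×1+15=21; T_7,7=7×0+1=1
r8: T_8,4=4×350+301=1701; T_8,5=5×140+350=1050; T_8,6=6×21+140=266; T_8,7=7×1+21=28
r9: T_9,5=5×1050+1701=6951; T_9,6=6×266+1050=2646; T_9,7=7×28+266=462
r10: T_10,6=6×2646+6951=22827; T_10,7=7×462+2646=5880
Read S(10,6) = 22827, S(10,7) = 5880.

22827, 5880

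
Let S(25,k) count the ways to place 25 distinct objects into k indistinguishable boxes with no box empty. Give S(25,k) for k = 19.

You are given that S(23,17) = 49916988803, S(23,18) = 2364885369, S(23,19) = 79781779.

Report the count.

166218969675

i=24: T(24,18)=49916988803+18·2364885369=92484925445 | T(24,19)=2364885369+19·79781779=3880739170
i=25: T(25,19)=92484925445+19·3880739170=166218969675
Read S(25,19) = 166218969675.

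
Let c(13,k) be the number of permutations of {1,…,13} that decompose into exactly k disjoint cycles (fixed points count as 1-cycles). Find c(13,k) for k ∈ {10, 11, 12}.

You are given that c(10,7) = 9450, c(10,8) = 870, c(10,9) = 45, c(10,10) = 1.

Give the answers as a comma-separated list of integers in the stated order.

@11  (11,8):870·10+9450→18150, (11,9):45·10+870→1320, (11,10):1·10+45→55, (11,11):0·10+1→1
@12  (12,9):1320·11+18150→32670, (12,10):55·11+1320→1925, (12,11):1·11+55→66, (12,12):0·11+1→1
@13  (13,10):1925·12+32670→55770, (13,11):66·12+1925→2717, (13,12):1·12+66→78
Read c(13,10) = 55770, c(13,11) = 2717, c(13,12) = 78.

55770, 2717, 78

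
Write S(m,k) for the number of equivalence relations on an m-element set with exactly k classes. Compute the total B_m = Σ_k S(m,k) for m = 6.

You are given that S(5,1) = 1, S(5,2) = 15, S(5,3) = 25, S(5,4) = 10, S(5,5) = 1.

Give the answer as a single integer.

203

row 6: T[6][1]=1·1+0=1  T[6][2]=2·15+1=31  T[6][3]=3·25+15=90  T[6][4]=4·10+25=65  T[6][5]=5·1+10=15  T[6][6]=6·0+1=1
B_6 = ΣS(6,k) = 1+31+90+65+15+1 = 203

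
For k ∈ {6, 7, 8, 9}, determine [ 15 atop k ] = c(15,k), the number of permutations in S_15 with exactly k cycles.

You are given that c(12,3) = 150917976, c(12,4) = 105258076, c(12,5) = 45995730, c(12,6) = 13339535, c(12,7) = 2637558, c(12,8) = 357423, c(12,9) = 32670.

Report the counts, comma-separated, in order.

i=13: T(13,4)=150917976+12·105258076=1414014888 | T(13,5)=105258076+12·45995730=657206836 | T(13,6)=45995730+12·13339535=206070150 | T(13,7)=13339535+12·2637558=44990231 | T(13,8)=2637558+12·357423=6926634 | T(13,9)=357423+12·32670=749463
i=14: T(14,5)=1414014888+13·657206836=9957703756 | T(14,6)=657206836+13·206070150=3336118786 | T(14,7)=206070150+13·44990231=790943153 | T(14,8)=44990231+13·6926634=135036473 | T(14,9)=6926634+13·749463=16669653
i=15: T(15,6)=9957703756+14·3336118786=56663366760 | T(15,7)=3336118786+14·790943153=14409322928 | T(15,8)=790943153+14·135036473=2681453775 | T(15,9)=135036473+14·16669653=368411615
Read c(15,6) = 56663366760, c(15,7) = 14409322928, c(15,8) = 2681453775, c(15,9) = 368411615.

56663366760, 14409322928, 2681453775, 368411615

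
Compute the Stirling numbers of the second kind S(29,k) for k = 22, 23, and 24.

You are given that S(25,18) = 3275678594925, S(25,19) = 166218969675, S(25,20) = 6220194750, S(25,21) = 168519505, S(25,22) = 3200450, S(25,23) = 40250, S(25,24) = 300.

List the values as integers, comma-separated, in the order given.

r26: T_26,19=19×166218969675+3275678594925=6433839018750; T_26,20=20×6220194750+166218969675=290622864675; T_26,21=21×168519505+6220194750=9759104355; T_26,22=22×3200450+168519505=238929405; T_26,23=23×40250+3200450=4126200; T_26,24=24×300+40250=47450
r27: T_27,20=20×290622864675+6433839018750=12246296312250; T_27,21=21×9759104355+290622864675=495564056130; T_27,22=22×238929405+9759104355=15015551265; T_27,23=23×4126200+238929405=333832005; T_27,24=24×47450+4126200=5265000
r28: T_28,21=21×495564056130+12246296312250=22653141490980; T_28,22=22×15015551265+495564056130=825906183960; T_28,23=23×333832005+15015551265=22693687380; T_28,24=24×5265000+333832005=460192005
r29: T_29,22=22×825906183960+22653141490980=40823077538100; T_29,23=23×22693687380+825906183960=1347860993700; T_29,24=24×460192005+22693687380=33738295500
Read S(29,22) = 40823077538100, S(29,23) = 1347860993700, S(29,24) = 33738295500.

40823077538100, 1347860993700, 33738295500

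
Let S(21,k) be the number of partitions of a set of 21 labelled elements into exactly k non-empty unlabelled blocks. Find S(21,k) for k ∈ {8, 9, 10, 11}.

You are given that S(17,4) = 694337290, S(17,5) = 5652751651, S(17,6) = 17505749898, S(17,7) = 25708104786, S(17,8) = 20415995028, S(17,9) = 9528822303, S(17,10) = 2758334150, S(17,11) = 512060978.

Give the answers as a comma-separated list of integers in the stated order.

@18  (18,5):5652751651·5+694337290→28958095545, (18,6):17505749898·6+5652751651→110687251039, (18,7):25708104786·7+17505749898→197462483400, (18,8):20415995028·8+25708104786→189036065010, (18,9):9528822303·9+20415995028→106175395755, (18,10):2758334150·10+9528822303→37112163803, (18,11):512060978·11+2758334150→8391004908
@19  (19,6):110687251039·6+28958095545→693081601779, (19,7):197462483400·7+110687251039→1492924634839, (19,8):189036065010·8+197462483400→1709751003480, (19,9):106175395755·9+189036065010→1144614626805, (19,10):37112163803·10+106175395755→477297033785, (19,11):8391004908·11+37112163803→129413217791
@20  (20,7):1492924634839·7+693081601779→11143554045652, (20,8):1709751003480·8+1492924634839→15170932662679, (20,9):1144614626805·9+1709751003480→12011282644725, (20,10):477297033785·10+1144614626805→5917584964655, (20,11):129413217791·11+477297033785→1900842429486
@21  (21,8):15170932662679·8+11143554045652→132511015347084, (21,9):12011282644725·9+15170932662679→123272476465204, (21,10):5917584964655·10+12011282644725→71187132291275, (21,11):1900842429486·11+5917584964655→26826851689001
Read S(21,8) = 132511015347084, S(21,9) = 123272476465204, S(21,10) = 71187132291275, S(21,11) = 26826851689001.

132511015347084, 123272476465204, 71187132291275, 26826851689001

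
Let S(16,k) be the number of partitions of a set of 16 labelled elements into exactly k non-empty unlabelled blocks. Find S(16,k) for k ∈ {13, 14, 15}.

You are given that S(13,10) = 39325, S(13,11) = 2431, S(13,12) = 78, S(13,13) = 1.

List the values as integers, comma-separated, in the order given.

165620, 6020, 120

row 14: T[14][11]=11·2431+39325=66066  T[14][12]=12·78+2431=3367  T[14][13]=13·1+78=91  T[14][14]=14·0+1=1
row 15: T[15][12]=12·3367+66066=106470  T[15][13]=13·91+3367=4550  T[15][14]=14·1+91=105  T[15][15]=15·0+1=1
row 16: T[16][13]=13·4550+106470=165620  T[16][14]=14·105+4550=6020  T[16][15]=15·1+105=120
Read S(16,13) = 165620, S(16,14) = 6020, S(16,15) = 120.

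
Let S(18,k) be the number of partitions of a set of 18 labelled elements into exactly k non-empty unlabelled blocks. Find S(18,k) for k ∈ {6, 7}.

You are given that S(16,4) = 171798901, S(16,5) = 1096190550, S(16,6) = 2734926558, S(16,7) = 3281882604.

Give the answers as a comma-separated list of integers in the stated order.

110687251039, 197462483400

i=17: T(17,5)=171798901+5·1096190550=5652751651 | T(17,6)=1096190550+6·2734926558=17505749898 | T(17,7)=2734926558+7·3281882604=25708104786
i=18: T(18,6)=5652751651+6·17505749898=110687251039 | T(18,7)=17505749898+7·25708104786=197462483400
Read S(18,6) = 110687251039, S(18,7) = 197462483400.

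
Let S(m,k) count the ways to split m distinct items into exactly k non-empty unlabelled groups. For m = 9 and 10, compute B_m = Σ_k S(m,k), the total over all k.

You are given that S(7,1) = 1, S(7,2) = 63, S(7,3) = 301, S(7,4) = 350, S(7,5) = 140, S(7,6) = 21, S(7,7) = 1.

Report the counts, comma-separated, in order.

21147, 115975

row 8: T[8][1]=1·1+0=1  T[8][2]=2·63+1=127  T[8][3]=3·301+63=966  T[8][4]=4·350+301=1701  T[8][5]=5·140+350=1050  T[8][6]=6·21+140=266  T[8][7]=7·1+21=28  T[8][8]=8·0+1=1
row 9: T[9][1]=1·1+0=1  T[9][2]=2·127+1=255  T[9][3]=3·966+127=3025  T[9][4]=4·1701+966=7770  T[9][5]=5·1050+1701=6951  T[9][6]=6·266+1050=2646  T[9][7]=7·28+266=462  T[9][8]=8·1+28=36  T[9][9]=9·0+1=1
row 10: T[10][1]=1·1+0=1  T[10][2]=2·255+1=511  T[10][3]=3·3025+255=9330  T[10][4]=4·7770+3025=34105  T[10][5]=5·6951+7770=42525  T[10][6]=6·2646+6951=22827  T[10][7]=7·462+2646=5880  T[10][8]=8·36+462=750  T[10][9]=9·1+36=45  T[10][10]=10·0+1=1
B_9 = ΣS(9,k) = 1+255+3025+7770+6951+2646+462+36+1 = 21147
B_10 = ΣS(10,k) = 1+511+9330+34105+42525+22827+5880+750+45+1 = 115975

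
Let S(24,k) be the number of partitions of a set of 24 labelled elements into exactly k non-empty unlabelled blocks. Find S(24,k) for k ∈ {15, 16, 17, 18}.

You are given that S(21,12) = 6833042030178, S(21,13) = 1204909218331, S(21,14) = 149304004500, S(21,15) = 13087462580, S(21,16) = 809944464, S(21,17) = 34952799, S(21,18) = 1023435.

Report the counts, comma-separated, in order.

@22  (22,13):1204909218331·13+6833042030178→22496861868481, (22,14):149304004500·14+1204909218331→3295165281331, (22,15):13087462580·15+149304004500→345615943200, (22,16):809944464·16+13087462580→26046574004, (22,17):34952799·17+809944464→1404142047, (22,18):1023435·18+34952799→53374629
@23  (23,14):3295165281331·14+22496861868481→68629175807115, (23,15):345615943200·15+3295165281331→8479404429331, (23,16):26046574004·16+345615943200→762361127264, (23,17):1404142047·17+26046574004→49916988803, (23,18):53374629·18+1404142047→2364885369
@24  (24,15):8479404429331·15+68629175807115→195820242247080, (24,16):762361127264·16+8479404429331→20677182465555, (24,17):49916988803·17+762361127264→1610949936915, (24,18):2364885369·18+49916988803→92484925445
Read S(24,15) = 195820242247080, S(24,16) = 20677182465555, S(24,17) = 1610949936915, S(24,18) = 92484925445.

195820242247080, 20677182465555, 1610949936915, 92484925445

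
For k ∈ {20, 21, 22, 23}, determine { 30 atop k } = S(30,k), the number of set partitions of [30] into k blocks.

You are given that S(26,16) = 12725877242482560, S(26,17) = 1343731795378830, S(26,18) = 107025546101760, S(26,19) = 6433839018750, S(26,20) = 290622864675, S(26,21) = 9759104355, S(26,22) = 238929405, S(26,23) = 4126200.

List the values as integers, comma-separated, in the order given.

r27: T_27,17=17×1343731795378830+12725877242482560=35569317763922670; T_27,18=18×107025546101760+1343731795378830=3270191625210510; T_27,19=19×6433839018750+107025546101760=229268487458010; T_27,20=20×290622864675+6433839018750=12246296312250; T_27,21=21×9759104355+290622864675=495564056130; T_27,22=22×238929405+9759104355=15015551265; T_27,23=23×4126200+238929405=333832005
r28: T_28,18=18×3270191625210510+35569317763922670=94432767017711850; T_28,19=19×229268487458010+3270191625210510=7626292886912700; T_28,20=20×12246296312250+229268487458010=474194413703010; T_28,21=21×495564056130+12246296312250=22653141490980; T_28,22=22×15015551265+495564056130=825906183960; T_28,23=23×333832005+15015551265=22693687380
r29: T_29,19=19×7626292886912700+94432767017711850=239332331869053150; T_29,20=20×474194413703010+7626292886912700=17110181160972900; T_29,21=21×22653141490980+474194413703010=949910385013590; T_29,22=22×825906183960+22653141490980=40823077538100; T_29,23=23×22693687380+825906183960=1347860993700
r30: T_30,20=20×17110181160972900+239332331869053150=581535955088511150; T_30,21=21×949910385013590+17110181160972900=37058299246258290; T_30,22=22×40823077538100+949910385013590=1848018090851790; T_30,23=23×1347860993700+40823077538100=71823880393200
Read S(30,20) = 581535955088511150, S(30,21) = 37058299246258290, S(30,22) = 1848018090851790, S(30,23) = 71823880393200.

581535955088511150, 37058299246258290, 1848018090851790, 71823880393200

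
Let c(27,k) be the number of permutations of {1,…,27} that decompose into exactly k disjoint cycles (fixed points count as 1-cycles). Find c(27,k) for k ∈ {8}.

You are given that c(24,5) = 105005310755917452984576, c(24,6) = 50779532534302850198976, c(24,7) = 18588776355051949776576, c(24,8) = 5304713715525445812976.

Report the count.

i=25: T(25,6)=105005310755917452984576+24·50779532534302850198976=1323714091579185857760000 | T(25,7)=50779532534302850198976+24·18588776355051949776576=496910165055549644836800 | T(25,8)=18588776355051949776576+24·5304713715525445812976=145901905527662649288000
i=26: T(26,7)=1323714091579185857760000+25·496910165055549644836800=13746468217967926978680000 | T(26,8)=496910165055549644836800+25·145901905527662649288000=4144457803247115877036800
i=27: T(27,8)=13746468217967926978680000+26·4144457803247115877036800=121502371102392939781636800
Read c(27,8) = 121502371102392939781636800.

121502371102392939781636800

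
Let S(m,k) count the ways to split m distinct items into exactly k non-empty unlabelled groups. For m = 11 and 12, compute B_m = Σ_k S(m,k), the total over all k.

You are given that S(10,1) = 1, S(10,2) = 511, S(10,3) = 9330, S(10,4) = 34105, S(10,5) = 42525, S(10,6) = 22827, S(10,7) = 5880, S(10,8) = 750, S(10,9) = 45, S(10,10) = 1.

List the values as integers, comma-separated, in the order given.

678570, 4213597

row 11: T[11][1]=1·1+0=1  T[11][2]=2·511+1=1023  T[11][3]=3·9330+511=28501  T[11][4]=4·34105+9330=145750  T[11][5]=5·42525+34105=246730  T[11][6]=6·22827+42525=179487  T[11][7]=7·5880+22827=63987  T[11][8]=8·750+5880=11880  T[11][9]=9·45+750=1155  T[11][10]=10·1+45=55  T[11][11]=11·0+1=1
row 12: T[12][1]=1·1+0=1  T[12][2]=2·1023+1=2047  T[12][3]=3·28501+1023=86526  T[12][4]=4·145750+28501=611501  T[12][5]=5·246730+145750=1379400  T[12][6]=6·179487+246730=1323652  T[12][7]=7·63987+179487=627396  T[12][8]=8·11880+63987=159027  T[12][9]=9·1155+11880=22275  T[12][10]=10·55+1155=1705  T[12][11]=11·1+55=66  T[12][12]=12·0+1=1
B_11 = ΣS(11,k) = 1+1023+28501+145750+246730+179487+63987+11880+1155+55+1 = 678570
B_12 = ΣS(12,k) = 1+2047+86526+611501+1379400+1323652+627396+159027+22275+1705+66+1 = 4213597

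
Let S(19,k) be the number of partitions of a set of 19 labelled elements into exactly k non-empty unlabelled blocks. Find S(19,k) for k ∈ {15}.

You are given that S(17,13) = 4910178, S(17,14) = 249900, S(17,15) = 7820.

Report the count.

i=18: T(18,14)=4910178+14·249900=8408778 | T(18,15)=249900+15·7820=367200
i=19: T(19,15)=8408778+15·367200=13916778
Read S(19,15) = 13916778.

13916778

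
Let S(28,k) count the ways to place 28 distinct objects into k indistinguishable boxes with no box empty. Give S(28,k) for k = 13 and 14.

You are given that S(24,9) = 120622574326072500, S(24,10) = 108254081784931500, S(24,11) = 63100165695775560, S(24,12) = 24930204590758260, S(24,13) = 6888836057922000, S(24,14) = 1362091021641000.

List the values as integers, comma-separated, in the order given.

@25  (25,10):108254081784931500·10+120622574326072500→1203163392175387500, (25,11):63100165695775560·11+108254081784931500→802355904438462660, (25,12):24930204590758260·12+63100165695775560→362262620784874680, (25,13):6888836057922000·13+24930204590758260→114485073343744260, (25,14):1362091021641000·14+6888836057922000→25958110360896000
@26  (26,11):802355904438462660·11+1203163392175387500→10029078340998476760, (26,12):362262620784874680·12+802355904438462660→5149507353856958820, (26,13):114485073343744260·13+362262620784874680→1850568574253550060, (26,14):25958110360896000·14+114485073343744260→477898618396288260
@27  (27,12):5149507353856958820·12+10029078340998476760→71823166587281982600, (27,13):1850568574253550060·13+5149507353856958820→29206898819153109600, (27,14):477898618396288260·14+1850568574253550060→8541149231801585700
@28  (28,13):29206898819153109600·13+71823166587281982600→451512851236272407400, (28,14):8541149231801585700·14+29206898819153109600→148782988064375309400
Read S(28,13) = 451512851236272407400, S(28,14) = 148782988064375309400.

451512851236272407400, 148782988064375309400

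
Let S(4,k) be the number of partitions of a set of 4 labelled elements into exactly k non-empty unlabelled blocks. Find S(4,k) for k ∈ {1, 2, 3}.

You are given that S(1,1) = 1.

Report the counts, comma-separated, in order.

r2: T_2,1=1×1+0=1; T_2,2=2×0+1=1
r3: T_3,1=1×1+0=1; T_3,2=2×1+1=3; T_3,3=3×0+1=1
r4: T_4,1=1×1+0=1; T_4,2=2×3+1=7; T_4,3=3×1+3=6
Read S(4,1) = 1, S(4,2) = 7, S(4,3) = 6.

1, 7, 6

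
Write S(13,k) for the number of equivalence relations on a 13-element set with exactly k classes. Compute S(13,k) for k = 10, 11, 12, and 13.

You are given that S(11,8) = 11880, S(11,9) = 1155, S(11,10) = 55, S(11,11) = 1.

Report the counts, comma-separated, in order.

@12  (12,9):1155·9+11880→22275, (12,10):55·10+1155→1705, (12,11):1·11+55→66, (12,12):0·12+1→1
@13  (13,10):1705·10+22275→39325, (13,11):66·11+1705→2431, (13,12):1·12+66→78, (13,13):0·13+1→1
Read S(13,10) = 39325, S(13,11) = 2431, S(13,12) = 78, S(13,13) = 1.

39325, 2431, 78, 1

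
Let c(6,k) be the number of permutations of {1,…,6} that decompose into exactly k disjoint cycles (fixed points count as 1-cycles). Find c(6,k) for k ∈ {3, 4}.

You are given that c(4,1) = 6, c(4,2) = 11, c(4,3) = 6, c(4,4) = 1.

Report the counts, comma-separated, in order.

225, 85

r5: T_5,2=4×11+6=50; T_5,3=4×6+11=35; T_5,4=4×1+6=10
r6: T_6,3=5×35+50=225; T_6,4=5×10+35=85
Read c(6,3) = 225, c(6,4) = 85.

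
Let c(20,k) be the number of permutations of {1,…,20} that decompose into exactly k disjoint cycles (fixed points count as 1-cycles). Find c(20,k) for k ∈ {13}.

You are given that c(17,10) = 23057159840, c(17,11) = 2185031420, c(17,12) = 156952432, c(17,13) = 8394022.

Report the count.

[18] T[18,11]:17*2185031420+23057159840=60202693980 · T[18,12]:17*156952432+2185031420=4853222764 · T[18,13]:17*8394022+156952432=299650806
[19] T[19,12]:18*4853222764+60202693980=147560703732 · T[19,13]:18*299650806+4853222764=10246937272
[20] T[20,13]:19*10246937272+147560703732=342252511900
Read c(20,13) = 342252511900.

342252511900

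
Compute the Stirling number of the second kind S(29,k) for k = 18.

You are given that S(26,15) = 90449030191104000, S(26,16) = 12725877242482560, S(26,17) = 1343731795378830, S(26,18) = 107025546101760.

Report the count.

r27: T_27,16=16×12725877242482560+90449030191104000=294063066070824960; T_27,17=17×1343731795378830+12725877242482560=35569317763922670; T_27,18=18×107025546101760+1343731795378830=3270191625210510
r28: T_28,17=17×35569317763922670+294063066070824960=898741468057510350; T_28,18=18×3270191625210510+35569317763922670=94432767017711850
r29: T_29,18=18×94432767017711850+898741468057510350=2598531274376323650
Read S(29,18) = 2598531274376323650.

2598531274376323650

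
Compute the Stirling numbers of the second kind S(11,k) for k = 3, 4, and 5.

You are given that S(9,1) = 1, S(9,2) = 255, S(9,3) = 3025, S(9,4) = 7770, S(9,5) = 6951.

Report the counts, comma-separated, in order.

28501, 145750, 246730

[10] T[10,2]:2*255+1=511 · T[10,3]:3*3025+255=9330 · T[10,4]:4*7770+3025=34105 · T[10,5]:5*6951+7770=42525
[11] T[11,3]:3*9330+511=28501 · T[11,4]:4*34105+9330=145750 · T[11,5]:5*42525+34105=246730
Read S(11,3) = 28501, S(11,4) = 145750, S(11,5) = 246730.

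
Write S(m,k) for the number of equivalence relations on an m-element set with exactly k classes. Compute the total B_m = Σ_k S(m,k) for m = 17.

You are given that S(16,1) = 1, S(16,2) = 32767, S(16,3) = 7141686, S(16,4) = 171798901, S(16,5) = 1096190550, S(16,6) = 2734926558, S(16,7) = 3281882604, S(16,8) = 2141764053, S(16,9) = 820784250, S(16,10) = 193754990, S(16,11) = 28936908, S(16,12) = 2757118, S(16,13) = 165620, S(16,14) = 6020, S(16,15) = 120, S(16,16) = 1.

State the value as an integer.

[17] T[17,1]:1*1+0=1 · T[17,2]:2*32767+1=65535 · T[17,3]:3*7141686+32767=21457825 · T[17,4]:4*171798901+7141686=694337290 · T[17,5]:5*1096190550+171798901=5652751651 · T[17,6]:6*2734926558+1096190550=17505749898 · T[17,7]:7*3281882604+2734926558=25708104786 · T[17,8]:8*2141764053+3281882604=20415995028 · T[17,9]:9*820784250+2141764053=9528822303 · T[17,10]:10*193754990+820784250=2758334150 · T[17,11]:11*28936908+193754990=512060978 · T[17,12]:12*2757118+28936908=62022324 · T[17,13]:13*165620+2757118=4910178 · T[17,14]:14*6020+165620=249900 · T[17,15]:15*120+6020=7820 · T[17,16]:16*1+120=136 · T[17,17]:17*0+1=1
B_17 = ΣS(17,k) = 1+65535+21457825+694337290+5652751651+17505749898+25708104786+20415995028+9528822303+2758334150+512060978+62022324+4910178+249900+7820+136+1 = 82864869804

82864869804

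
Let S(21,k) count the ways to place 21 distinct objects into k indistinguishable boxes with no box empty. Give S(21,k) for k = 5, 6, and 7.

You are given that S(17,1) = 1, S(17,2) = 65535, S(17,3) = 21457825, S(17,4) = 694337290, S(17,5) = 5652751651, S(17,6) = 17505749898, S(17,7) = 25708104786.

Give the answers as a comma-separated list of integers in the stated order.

row 18: T[18][2]=2·65535+1=131071  T[18][3]=3·21457825+65535=64439010  T[18][4]=4·694337290+21457825=2798806985  T[18][5]=5·5652751651+694337290=28958095545  T[18][6]=6·17505749898+5652751651=110687251039  T[18][7]=7·25708104786+17505749898=197462483400
row 19: T[19][3]=3·64439010+131071=193448101  T[19][4]=4·2798806985+64439010=11259666950  T[19][5]=5·28958095545+2798806985=147589284710  T[19][6]=6·110687251039+28958095545=693081601779  T[19][7]=7·197462483400+110687251039=1492924634839
row 20: T[20][4]=4·11259666950+193448101=45232115901  T[20][5]=5·147589284710+11259666950=749206090500  T[20][6]=6·693081601779+147589284710=4306078895384  T[20][7]=7·1492924634839+693081601779=11143554045652
row 21: T[21][5]=5·749206090500+45232115901=3791262568401  T[21][6]=6·4306078895384+749206090500=26585679462804  T[21][7]=7·11143554045652+4306078895384=82310957214948
Read S(21,5) = 3791262568401, S(21,6) = 26585679462804, S(21,7) = 82310957214948.

3791262568401, 26585679462804, 82310957214948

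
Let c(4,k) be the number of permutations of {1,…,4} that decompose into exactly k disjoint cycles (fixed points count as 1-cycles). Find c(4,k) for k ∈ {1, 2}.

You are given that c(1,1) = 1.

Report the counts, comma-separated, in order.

[2] T[2,1]:1*1+0=1 · T[2,2]:1*0+1=1
[3] T[3,1]:2*1+0=2 · T[3,2]:2*1+1=3
[4] T[4,1]:3*2+0=6 · T[4,2]:3*3+2=11
Read c(4,1) = 6, c(4,2) = 11.

6, 11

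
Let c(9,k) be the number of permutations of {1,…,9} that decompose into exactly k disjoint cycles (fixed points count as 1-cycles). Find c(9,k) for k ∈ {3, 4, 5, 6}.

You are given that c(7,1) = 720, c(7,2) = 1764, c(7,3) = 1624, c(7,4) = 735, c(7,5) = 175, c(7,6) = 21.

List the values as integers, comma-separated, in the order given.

118124, 67284, 22449, 4536

r8: T_8,2=7×1764+720=13068; T_8,3=7×1624+1764=13132; T_8,4=7×735+1624=6769; T_8,5=7×175+735=1960; T_8,6=7×21+175=322
r9: T_9,3=8×13132+13068=118124; T_9,4=8×6769+13132=67284; T_9,5=8×1960+6769=22449; T_9,6=8×322+1960=4536
Read c(9,3) = 118124, c(9,4) = 67284, c(9,5) = 22449, c(9,6) = 4536.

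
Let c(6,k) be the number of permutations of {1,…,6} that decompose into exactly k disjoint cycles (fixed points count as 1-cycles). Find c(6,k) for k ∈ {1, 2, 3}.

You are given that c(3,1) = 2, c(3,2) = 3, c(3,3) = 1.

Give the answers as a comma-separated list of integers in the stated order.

row 4: T[4][1]=3·2+0=6  T[4][2]=3·3+2=11  T[4][3]=3·1+3=6
row 5: T[5][1]=4·6+0=24  T[5][2]=4·11+6=50  T[5][3]=4·6+11=35
row 6: T[6][1]=5·24+0=120  T[6][2]=5·50+24=274  T[6][3]=5·35+50=225
Read c(6,1) = 120, c(6,2) = 274, c(6,3) = 225.

120, 274, 225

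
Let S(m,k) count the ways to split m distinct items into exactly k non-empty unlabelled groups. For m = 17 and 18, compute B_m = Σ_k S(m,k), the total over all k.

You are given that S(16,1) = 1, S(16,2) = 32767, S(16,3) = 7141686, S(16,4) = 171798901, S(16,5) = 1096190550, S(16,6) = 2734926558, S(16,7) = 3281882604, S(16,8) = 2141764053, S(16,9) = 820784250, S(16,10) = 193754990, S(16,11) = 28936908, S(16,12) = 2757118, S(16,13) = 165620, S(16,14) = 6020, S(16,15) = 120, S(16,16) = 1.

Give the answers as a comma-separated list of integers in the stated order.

row 17: T[17][1]=1·1+0=1  T[17][2]=2·32767+1=65535  T[17][3]=3·7141686+32767=21457825  T[17][4]=4·171798901+7141686=694337290  T[17][5]=5·1096190550+171798901=5652751651  T[17][6]=6·2734926558+1096190550=17505749898  T[17][7]=7·3281882604+2734926558=25708104786  T[17][8]=8·2141764053+3281882604=20415995028  T[17][9]=9·820784250+2141764053=9528822303  T[17][10]=10·193754990+820784250=2758334150  T[17][11]=11·28936908+193754990=512060978  T[17][12]=12·2757118+28936908=62022324  T[17][13]=13·165620+2757118=4910178  T[17][14]=14·6020+165620=249900  T[17][15]=15·120+6020=7820  T[17][16]=16·1+120=136  T[17][17]=17·0+1=1
row 18: T[18][1]=1·1+0=1  T[18][2]=2·65535+1=131071  T[18][3]=3·21457825+65535=64439010  T[18][4]=4·694337290+21457825=2798806985  T[18][5]=5·5652751651+694337290=28958095545  T[18][6]=6·17505749898+5652751651=110687251039  T[18][7]=7·25708104786+17505749898=197462483400  T[18][8]=8·20415995028+25708104786=189036065010  T[18][9]=9·9528822303+20415995028=106175395755  T[18][10]=10·2758334150+9528822303=37112163803  T[18][11]=11·512060978+2758334150=8391004908  T[18][12]=12·62022324+512060978=1256328866  T[18][13]=13·4910178+62022324=125854638  T[18][14]=14·249900+4910178=8408778  T[18][15]=15·7820+249900=367200  T[18][16]=16·136+7820=9996  T[18][17]=17·1+136=153  T[18][18]=18·0+1=1
B_17 = ΣS(17,k) = 1+65535+21457825+694337290+5652751651+17505749898+25708104786+20415995028+9528822303+2758334150+512060978+62022324+4910178+249900+7820+136+1 = 82864869804
B_18 = ΣS(18,k) = 1+131071+64439010+2798806985+28958095545+110687251039+197462483400+189036065010+106175395755+37112163803+8391004908+1256328866+125854638+8408778+367200+9996+153+1 = 682076806159

82864869804, 682076806159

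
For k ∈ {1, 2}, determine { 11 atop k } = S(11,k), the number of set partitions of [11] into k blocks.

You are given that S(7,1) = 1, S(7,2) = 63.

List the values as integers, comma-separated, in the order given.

1, 1023

row 8: T[8][1]=1·1+0=1  T[8][2]=2·63+1=127
row 9: T[9][1]=1·1+0=1  T[9][2]=2·127+1=255
row 10: T[10][1]=1·1+0=1  T[10][2]=2·255+1=511
row 11: T[11][1]=1·1+0=1  T[11][2]=2·511+1=1023
Read S(11,1) = 1, S(11,2) = 1023.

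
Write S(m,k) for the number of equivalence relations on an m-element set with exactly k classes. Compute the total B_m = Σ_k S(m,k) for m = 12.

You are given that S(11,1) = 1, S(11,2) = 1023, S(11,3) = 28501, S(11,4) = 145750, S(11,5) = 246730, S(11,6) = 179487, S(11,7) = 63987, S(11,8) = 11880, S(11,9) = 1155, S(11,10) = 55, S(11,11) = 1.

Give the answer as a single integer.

@12  (12,1):1·1+0→1, (12,2):1023·2+1→2047, (12,3):28501·3+1023→86526, (12,4):145750·4+28501→611501, (12,5):246730·5+145750→1379400, (12,6):179487·6+246730→1323652, (12,7):63987·7+179487→627396, (12,8):11880·8+63987→159027, (12,9):1155·9+11880→22275, (12,10):55·10+1155→1705, (12,11):1·11+55→66, (12,12):0·12+1→1
B_12 = ΣS(12,k) = 1+2047+86526+611501+1379400+1323652+627396+159027+22275+1705+66+1 = 4213597

4213597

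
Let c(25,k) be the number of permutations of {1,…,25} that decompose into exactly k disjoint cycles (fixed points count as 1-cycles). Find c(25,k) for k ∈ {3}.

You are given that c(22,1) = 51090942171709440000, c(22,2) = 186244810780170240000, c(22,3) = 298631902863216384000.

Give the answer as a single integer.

3925495373278097719296000

@23  (23,1):51090942171709440000·22+0→1124000727777607680000, (23,2):186244810780170240000·22+51090942171709440000→4148476779335454720000, (23,3):298631902863216384000·22+186244810780170240000→6756146673770930688000
@24  (24,2):4148476779335454720000·23+1124000727777607680000→96538966652493066240000, (24,3):6756146673770930688000·23+4148476779335454720000→159539850276066860544000
@25  (25,3):159539850276066860544000·24+96538966652493066240000→3925495373278097719296000
Read c(25,3) = 3925495373278097719296000.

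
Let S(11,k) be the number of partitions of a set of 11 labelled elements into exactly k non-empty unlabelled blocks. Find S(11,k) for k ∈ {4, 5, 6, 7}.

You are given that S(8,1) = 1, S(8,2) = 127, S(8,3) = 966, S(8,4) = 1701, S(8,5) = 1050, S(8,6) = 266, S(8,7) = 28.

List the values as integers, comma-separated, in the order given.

[9] T[9,2]:2*127+1=255 · T[9,3]:3*966+127=3025 · T[9,4]:4*1701+966=7770 · T[9,5]:5*1050+1701=6951 · T[9,6]:6*266+1050=2646 · T[9,7]:7*28+266=462
[10] T[10,3]:3*3025+255=9330 · T[10,4]:4*7770+3025=34105 · T[10,5]:5*6951+7770=42525 · T[10,6]:6*2646+6951=22827 · T[10,7]:7*462+2646=5880
[11] T[11,4]:4*34105+9330=145750 · T[11,5]:5*42525+34105=246730 · T[11,6]:6*22827+42525=179487 · T[11,7]:7*5880+22827=63987
Read S(11,4) = 145750, S(11,5) = 246730, S(11,6) = 179487, S(11,7) = 63987.

145750, 246730, 179487, 63987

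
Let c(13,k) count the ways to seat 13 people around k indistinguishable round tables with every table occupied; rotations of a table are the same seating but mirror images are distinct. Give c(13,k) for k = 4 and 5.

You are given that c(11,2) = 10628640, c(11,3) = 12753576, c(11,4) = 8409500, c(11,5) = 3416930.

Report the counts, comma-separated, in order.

1414014888, 657206836

i=12: T(12,3)=10628640+11·12753576=150917976 | T(12,4)=12753576+11·8409500=105258076 | T(12,5)=8409500+11·3416930=45995730
i=13: T(13,4)=150917976+12·105258076=1414014888 | T(13,5)=105258076+12·45995730=657206836
Read c(13,4) = 1414014888, c(13,5) = 657206836.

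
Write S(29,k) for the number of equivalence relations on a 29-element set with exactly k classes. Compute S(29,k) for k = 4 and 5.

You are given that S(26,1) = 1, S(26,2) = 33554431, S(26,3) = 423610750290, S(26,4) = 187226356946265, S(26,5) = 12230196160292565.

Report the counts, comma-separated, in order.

r27: T_27,2=2×33554431+1=67108863; T_27,3=3×423610750290+33554431=1270865805301; T_27,4=4×187226356946265+423610750290=749329038535350; T_27,5=5×12230196160292565+187226356946265=61338207158409090
r28: T_28,3=3×1270865805301+67108863=3812664524766; T_28,4=4×749329038535350+1270865805301=2998587019946701; T_28,5=5×61338207158409090+749329038535350=307440364830580800
r29: T_29,4=4×2998587019946701+3812664524766=11998160744311570; T_29,5=5×307440364830580800+2998587019946701=1540200411172850701
Read S(29,4) = 11998160744311570, S(29,5) = 1540200411172850701.

11998160744311570, 1540200411172850701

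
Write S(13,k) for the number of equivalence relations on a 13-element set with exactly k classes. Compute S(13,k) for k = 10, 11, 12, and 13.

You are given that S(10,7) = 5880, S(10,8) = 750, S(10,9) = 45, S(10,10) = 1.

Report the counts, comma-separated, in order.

r11: T_11,8=8×750+5880=11880; T_11,9=9×45+750=1155; T_11,10=10×1+45=55; T_11,11=11×0+1=1
r12: T_12,9=9×1155+11880=22275; T_12,10=10×55+1155=1705; T_12,11=11×1+55=66; T_12,12=12×0+1=1
r13: T_13,10=10×1705+22275=39325; T_13,11=11×66+1705=2431; T_13,12=12×1+66=78; T_13,13=13×0+1=1
Read S(13,10) = 39325, S(13,11) = 2431, S(13,12) = 78, S(13,13) = 1.

39325, 2431, 78, 1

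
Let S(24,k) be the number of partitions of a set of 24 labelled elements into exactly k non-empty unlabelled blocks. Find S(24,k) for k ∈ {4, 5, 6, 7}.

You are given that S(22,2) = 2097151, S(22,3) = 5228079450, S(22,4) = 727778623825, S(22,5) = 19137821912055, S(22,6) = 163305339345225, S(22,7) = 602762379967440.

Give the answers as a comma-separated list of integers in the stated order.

row 23: T[23][3]=3·5228079450+2097151=15686335501  T[23][4]=4·727778623825+5228079450=2916342574750  T[23][5]=5·19137821912055+727778623825=96416888184100  T[23][6]=6·163305339345225+19137821912055=998969857983405  T[23][7]=7·602762379967440+163305339345225=4382641999117305
row 24: T[24][4]=4·2916342574750+15686335501=11681056634501  T[24][5]=5·96416888184100+2916342574750=485000783495250  T[24][6]=6·998969857983405+96416888184100=6090236036084530  T[24][7]=7·4382641999117305+998969857983405=31677463851804540
Read S(24,4) = 11681056634501, S(24,5) = 485000783495250, S(24,6) = 6090236036084530, S(24,7) = 31677463851804540.

11681056634501, 485000783495250, 6090236036084530, 31677463851804540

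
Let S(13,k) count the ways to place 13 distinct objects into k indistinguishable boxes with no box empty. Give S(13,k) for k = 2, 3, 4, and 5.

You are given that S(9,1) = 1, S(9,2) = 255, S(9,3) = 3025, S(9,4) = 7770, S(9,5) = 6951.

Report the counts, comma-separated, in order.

i=10: T(10,1)=0+1·1=1 | T(10,2)=1+2·255=511 | T(10,3)=255+3·3025=9330 | T(10,4)=3025+4·7770=34105 | T(10,5)=7770+5·6951=42525
i=11: T(11,1)=0+1·1=1 | T(11,2)=1+2·511=1023 | T(11,3)=511+3·9330=28501 | T(11,4)=9330+4·34105=145750 | T(11,5)=34105+5·42525=246730
i=12: T(12,1)=0+1·1=1 | T(12,2)=1+2·1023=2047 | T(12,3)=1023+3·28501=86526 | T(12,4)=28501+4·145750=611501 | T(12,5)=145750+5·246730=1379400
i=13: T(13,2)=1+2·2047=4095 | T(13,3)=2047+3·86526=261625 | T(13,4)=86526+4·611501=2532530 | T(13,5)=611501+5·1379400=7508501
Read S(13,2) = 4095, S(13,3) = 261625, S(13,4) = 2532530, S(13,5) = 7508501.

4095, 261625, 2532530, 7508501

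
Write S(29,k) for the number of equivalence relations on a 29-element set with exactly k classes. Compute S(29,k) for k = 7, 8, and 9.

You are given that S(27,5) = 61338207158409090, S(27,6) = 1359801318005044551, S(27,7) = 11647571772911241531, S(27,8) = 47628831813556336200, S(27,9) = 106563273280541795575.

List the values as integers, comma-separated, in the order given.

588469772213874823272, 3224318613979279184316, 9452962848327254398506

@28  (28,6):1359801318005044551·6+61338207158409090→8220146115188676396, (28,7):11647571772911241531·7+1359801318005044551→82892803728383735268, (28,8):47628831813556336200·8+11647571772911241531→392678226281361931131, (28,9):106563273280541795575·9+47628831813556336200→1006698291338432496375
@29  (29,7):82892803728383735268·7+8220146115188676396→588469772213874823272, (29,8):392678226281361931131·8+82892803728383735268→3224318613979279184316, (29,9):1006698291338432496375·9+392678226281361931131→9452962848327254398506
Read S(29,7) = 588469772213874823272, S(29,8) = 3224318613979279184316, S(29,9) = 9452962848327254398506.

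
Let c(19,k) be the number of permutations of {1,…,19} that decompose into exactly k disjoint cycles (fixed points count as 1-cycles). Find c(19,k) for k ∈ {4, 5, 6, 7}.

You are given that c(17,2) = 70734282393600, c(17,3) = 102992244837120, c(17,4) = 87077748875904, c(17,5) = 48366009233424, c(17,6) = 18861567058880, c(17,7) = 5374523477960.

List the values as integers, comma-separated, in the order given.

30321254007719424, 17950712280921504, 7551527592063024, 2353125040549984

@18  (18,3):102992244837120·17+70734282393600→1821602444624640, (18,4):87077748875904·17+102992244837120→1583313975727488, (18,5):48366009233424·17+87077748875904→909299905844112, (18,6):18861567058880·17+48366009233424→369012649234384, (18,7):5374523477960·17+18861567058880→110228466184200
@19  (19,4):1583313975727488·18+1821602444624640→30321254007719424, (19,5):909299905844112·18+1583313975727488→17950712280921504, (19,6):369012649234384·18+909299905844112→7551527592063024, (19,7):110228466184200·18+369012649234384→2353125040549984
Read c(19,4) = 30321254007719424, c(19,5) = 17950712280921504, c(19,6) = 7551527592063024, c(19,7) = 2353125040549984.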